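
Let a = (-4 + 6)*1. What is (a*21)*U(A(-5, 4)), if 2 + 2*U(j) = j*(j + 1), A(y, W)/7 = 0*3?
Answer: -42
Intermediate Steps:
A(y, W) = 0 (A(y, W) = 7*(0*3) = 7*0 = 0)
U(j) = -1 + j*(1 + j)/2 (U(j) = -1 + (j*(j + 1))/2 = -1 + (j*(1 + j))/2 = -1 + j*(1 + j)/2)
a = 2 (a = 2*1 = 2)
(a*21)*U(A(-5, 4)) = (2*21)*(-1 + (½)*0 + (½)*0²) = 42*(-1 + 0 + (½)*0) = 42*(-1 + 0 + 0) = 42*(-1) = -42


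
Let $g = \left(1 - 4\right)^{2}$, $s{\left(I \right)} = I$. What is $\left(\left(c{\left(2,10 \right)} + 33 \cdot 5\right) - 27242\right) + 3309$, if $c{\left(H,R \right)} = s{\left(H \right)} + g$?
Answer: $-23757$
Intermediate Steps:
$g = 9$ ($g = \left(-3\right)^{2} = 9$)
$c{\left(H,R \right)} = 9 + H$ ($c{\left(H,R \right)} = H + 9 = 9 + H$)
$\left(\left(c{\left(2,10 \right)} + 33 \cdot 5\right) - 27242\right) + 3309 = \left(\left(\left(9 + 2\right) + 33 \cdot 5\right) - 27242\right) + 3309 = \left(\left(11 + 165\right) - 27242\right) + 3309 = \left(176 - 27242\right) + 3309 = -27066 + 3309 = -23757$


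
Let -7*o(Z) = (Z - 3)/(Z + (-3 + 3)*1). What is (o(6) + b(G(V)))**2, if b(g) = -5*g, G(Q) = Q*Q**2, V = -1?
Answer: 4761/196 ≈ 24.291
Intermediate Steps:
o(Z) = -(-3 + Z)/(7*Z) (o(Z) = -(Z - 3)/(7*(Z + (-3 + 3)*1)) = -(-3 + Z)/(7*(Z + 0*1)) = -(-3 + Z)/(7*(Z + 0)) = -(-3 + Z)/(7*Z))
G(Q) = Q**3
(o(6) + b(G(V)))**2 = ((1/7)*(3 - 1*6)/6 - 5*(-1)**3)**2 = ((1/7)*(1/6)*(3 - 6) - 5*(-1))**2 = ((1/7)*(1/6)*(-3) + 5)**2 = (-1/14 + 5)**2 = (69/14)**2 = 4761/196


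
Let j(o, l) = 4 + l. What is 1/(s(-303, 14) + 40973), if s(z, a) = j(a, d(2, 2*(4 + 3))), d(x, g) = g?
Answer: 1/40991 ≈ 2.4396e-5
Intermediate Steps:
s(z, a) = 18 (s(z, a) = 4 + 2*(4 + 3) = 4 + 2*7 = 4 + 14 = 18)
1/(s(-303, 14) + 40973) = 1/(18 + 40973) = 1/40991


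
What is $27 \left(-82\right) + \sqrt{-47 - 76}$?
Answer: $-2214 + i \sqrt{123} \approx -2214.0 + 11.091 i$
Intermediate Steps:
$27 \left(-82\right) + \sqrt{-47 - 76} = -2214 + \sqrt{-123} = -2214 + i \sqrt{123}$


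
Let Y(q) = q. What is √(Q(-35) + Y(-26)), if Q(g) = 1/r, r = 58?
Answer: I*√87406/58 ≈ 5.0973*I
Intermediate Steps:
Q(g) = 1/58
√(Q(-35) + Y(-26)) = √(1/58 - 26) = √(-1507/58) = I*√87406/58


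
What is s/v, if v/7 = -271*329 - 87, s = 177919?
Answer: -25417/89246 ≈ -0.28480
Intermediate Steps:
v = -624722 (v = 7*(-271*329 - 87) = 7*(-89159 - 87) = 7*(-89246) = -624722)
s/v = 177919/(-624722) = 177919*(-1/624722) = -25417/89246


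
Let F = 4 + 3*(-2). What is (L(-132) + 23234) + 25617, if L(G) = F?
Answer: 48849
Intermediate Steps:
F = -2 (F = 4 - 6 = -2)
L(G) = -2
(L(-132) + 23234) + 25617 = (-2 + 23234) + 25617 = 23232 + 25617 = 48849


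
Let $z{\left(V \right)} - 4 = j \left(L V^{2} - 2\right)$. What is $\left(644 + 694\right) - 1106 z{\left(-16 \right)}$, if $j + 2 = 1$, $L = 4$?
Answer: $1127246$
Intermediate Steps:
$j = -1$ ($j = -2 + 1 = -1$)
$z{\left(V \right)} = 6 - 4 V^{2}$ ($z{\left(V \right)} = 4 - \left(4 V^{2} - 2\right) = 4 - \left(-2 + 4 V^{2}\right) = 6 - 4 V^{2}$)
$\left(644 + 694\right) - 1106 z{\left(-16 \right)} = \left(644 + 694\right) - 1106 \left(6 - 4 \left(-16\right)^{2}\right) = 1338 - 1106 \left(6 - 1024\right) = 1338 - -1125908 = 1338 + 1125908 = 1127246$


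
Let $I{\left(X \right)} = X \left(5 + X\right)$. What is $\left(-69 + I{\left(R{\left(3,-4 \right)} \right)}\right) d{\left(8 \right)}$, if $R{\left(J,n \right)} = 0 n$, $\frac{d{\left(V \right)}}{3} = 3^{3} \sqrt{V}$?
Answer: $- 11178 \sqrt{2} \approx -15808.0$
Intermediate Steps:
$d{\left(V \right)} = 81 \sqrt{V}$ ($d{\left(V \right)} = 3 \cdot 3^{3} \sqrt{V} = 3 \cdot 27 \sqrt{V} = 81 \sqrt{V}$)
$R{\left(J,n \right)} = 0$
$\left(-69 + I{\left(R{\left(3,-4 \right)} \right)}\right) d{\left(8 \right)} = \left(-69 + 0 \left(5 + 0\right)\right) 81 \sqrt{8} = \left(-69 + 0 \cdot 5\right) 81 \cdot 2 \sqrt{2} = \left(-69 + 0\right) 162 \sqrt{2} = - 69 \cdot 162 \sqrt{2} = - 11178 \sqrt{2}$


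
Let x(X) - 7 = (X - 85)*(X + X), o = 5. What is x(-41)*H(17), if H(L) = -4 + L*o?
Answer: 837459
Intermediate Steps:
H(L) = -4 + 5*L (H(L) = -4 + L*5 = -4 + 5*L)
x(X) = 7 + 2*X*(-85 + X) (x(X) = 7 + (X - 85)*(X + X) = 7 + (-85 + X)*(2*X) = 7 + 2*X*(-85 + X))
x(-41)*H(17) = (7 - 170*(-41) + 2*(-41)²)*(-4 + 5*17) = (7 + 6970 + 2*1681)*(-4 + 85) = (7 + 6970 + 3362)*81 = 10339*81 = 837459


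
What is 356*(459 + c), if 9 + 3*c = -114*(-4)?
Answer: 216448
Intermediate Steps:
c = 149 (c = -3 + (-114*(-4))/3 = -3 + (1/3)*456 = -3 + 152 = 149)
356*(459 + c) = 356*(459 + 149) = 356*608 = 216448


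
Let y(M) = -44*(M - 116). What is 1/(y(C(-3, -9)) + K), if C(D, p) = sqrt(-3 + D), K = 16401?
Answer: 1955/42043331 + 4*I*sqrt(6)/42043331 ≈ 4.65e-5 + 2.3304e-7*I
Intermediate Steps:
y(M) = 5104 - 44*M (y(M) = -44*(-116 + M) = 5104 - 44*M)
1/(y(C(-3, -9)) + K) = 1/((5104 - 44*sqrt(-3 - 3)) + 16401) = 1/((5104 - 44*I*sqrt(6)) + 16401) = 1/(21505 - 44*I*sqrt(6))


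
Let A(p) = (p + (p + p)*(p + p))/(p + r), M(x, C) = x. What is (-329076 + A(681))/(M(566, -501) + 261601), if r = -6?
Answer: -2936941/2359503 ≈ -1.2447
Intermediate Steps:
A(p) = (p + 4*p²)/(-6 + p) (A(p) = (p + (p + p)*(p + p))/(p - 6) = (p + (2*p)*(2*p))/(-6 + p) = (p + 4*p²)/(-6 + p))
(-329076 + A(681))/(M(566, -501) + 261601) = (-329076 + 681*(1 + 4*681)/(-6 + 681))/(566 + 261601) = (-329076 + 681*(1 + 2724)/675)/262167 = (-329076 + 681*(1/675)*2725)*(1/262167) = (-329076 + 24743/9)*(1/262167) = -2936941/9*1/262167 = -2936941/2359503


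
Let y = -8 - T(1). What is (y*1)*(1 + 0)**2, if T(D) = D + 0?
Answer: -9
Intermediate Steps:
T(D) = D
y = -9 (y = -8 - 1*1 = -8 - 1 = -9)
(y*1)*(1 + 0)**2 = (-9*1)*(1 + 0)**2 = -9*1**2 = -9*1 = -9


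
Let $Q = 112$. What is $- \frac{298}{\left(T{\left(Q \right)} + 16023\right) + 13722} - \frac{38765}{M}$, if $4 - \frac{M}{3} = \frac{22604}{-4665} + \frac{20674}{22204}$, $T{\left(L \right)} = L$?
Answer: $- \frac{19981138387609304}{12238110302311} \approx -1632.7$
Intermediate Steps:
$M = \frac{409890823}{17263610}$ ($M = 12 - 3 \left(\frac{22604}{-4665} + \frac{20674}{22204}\right) = 12 - 3 \left(22604 \left(- \frac{1}{4665}\right) + 20674 \cdot \frac{1}{22204}\right) = 12 - 3 \left(- \frac{22604}{4665} + \frac{10337}{11102}\right) = 12 - - \frac{202727503}{17263610} = 12 + \frac{202727503}{17263610} = \frac{409890823}{17263610} \approx 23.743$)
$- \frac{298}{\left(T{\left(Q \right)} + 16023\right) + 13722} - \frac{38765}{M} = - \frac{298}{\left(112 + 16023\right) + 13722} - \frac{38765}{\frac{409890823}{17263610}} = - \frac{298}{16135 + 13722} - \frac{669223841650}{409890823} = - \frac{298}{29857} - \frac{669223841650}{409890823} = - \frac{19981138387609304}{12238110302311}$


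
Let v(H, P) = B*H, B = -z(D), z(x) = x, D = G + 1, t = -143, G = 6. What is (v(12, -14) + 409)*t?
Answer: -46475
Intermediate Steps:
D = 7 (D = 6 + 1 = 7)
B = -7 (B = -1*7 = -7)
v(H, P) = -7*H
(v(12, -14) + 409)*t = (-7*12 + 409)*(-143) = (-84 + 409)*(-143) = 325*(-143) = -46475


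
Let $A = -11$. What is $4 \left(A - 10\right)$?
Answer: $-84$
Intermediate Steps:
$4 \left(A - 10\right) = 4 \left(-11 - 10\right) = 4 \left(-21\right) = -84$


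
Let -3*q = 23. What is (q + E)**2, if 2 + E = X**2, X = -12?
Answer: 162409/9 ≈ 18045.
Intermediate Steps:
q = -23/3 (q = -1/3*23 = -23/3 ≈ -7.6667)
E = 142 (E = -2 + (-12)**2 = -2 + 144 = 142)
(q + E)**2 = (-23/3 + 142)**2 = (403/3)**2 = 162409/9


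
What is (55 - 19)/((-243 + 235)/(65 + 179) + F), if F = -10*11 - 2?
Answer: -366/1139 ≈ -0.32133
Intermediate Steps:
F = -112 (F = -110 - 2 = -112)
(55 - 19)/((-243 + 235)/(65 + 179) + F) = (55 - 19)/((-243 + 235)/(65 + 179) - 112) = 36/(-8/244 - 112) = 36/(-8*1/244 - 112) = 36/(-2/61 - 112) = 36/(-6834/61) = 36*(-61/6834) = -366/1139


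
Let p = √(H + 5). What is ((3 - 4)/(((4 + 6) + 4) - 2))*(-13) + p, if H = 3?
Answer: 13/12 + 2*√2 ≈ 3.9118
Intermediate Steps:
p = 2*√2 (p = √(3 + 5) = √8 = 2*√2 ≈ 2.8284)
((3 - 4)/(((4 + 6) + 4) - 2))*(-13) + p = ((3 - 4)/(((4 + 6) + 4) - 2))*(-13) + 2*√2 = -1/((10 + 4) - 2)*(-13) + 2*√2 = -1/(14 - 2)*(-13) + 2*√2 = -1/12*(-13) + 2*√2 = 13/12 + 2*√2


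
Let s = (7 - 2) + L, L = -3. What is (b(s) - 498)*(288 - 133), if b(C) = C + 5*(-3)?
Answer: -79205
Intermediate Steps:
s = 2 (s = (7 - 2) - 3 = 5 - 3 = 2)
b(C) = -15 + C (b(C) = C - 15 = -15 + C)
(b(s) - 498)*(288 - 133) = ((-15 + 2) - 498)*(288 - 133) = (-13 - 498)*155 = -511*155 = -79205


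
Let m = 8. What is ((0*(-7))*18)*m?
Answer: 0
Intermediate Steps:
((0*(-7))*18)*m = ((0*(-7))*18)*8 = (0*18)*8 = 0*8 = 0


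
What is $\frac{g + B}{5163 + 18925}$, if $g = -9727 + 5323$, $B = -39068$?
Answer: $- \frac{5434}{3011} \approx -1.8047$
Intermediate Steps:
$g = -4404$
$\frac{g + B}{5163 + 18925} = \frac{-4404 - 39068}{5163 + 18925} = - \frac{43472}{24088} = \left(-43472\right) \frac{1}{24088} = - \frac{5434}{3011}$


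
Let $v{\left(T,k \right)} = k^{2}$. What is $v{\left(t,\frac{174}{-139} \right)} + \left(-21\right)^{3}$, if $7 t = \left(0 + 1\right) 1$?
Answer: $- \frac{178901505}{19321} \approx -9259.4$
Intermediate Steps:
$t = \frac{1}{7}$ ($t = \frac{\left(0 + 1\right) 1}{7} = \frac{1 \cdot 1}{7} = \frac{1}{7} \cdot 1 = \frac{1}{7} \approx 0.14286$)
$v{\left(t,\frac{174}{-139} \right)} + \left(-21\right)^{3} = \left(\frac{174}{-139}\right)^{2} + \left(-21\right)^{3} = \left(174 \left(- \frac{1}{139}\right)\right)^{2} - 9261 = \left(- \frac{174}{139}\right)^{2} - 9261 = \frac{30276}{19321} - 9261 = - \frac{178901505}{19321}$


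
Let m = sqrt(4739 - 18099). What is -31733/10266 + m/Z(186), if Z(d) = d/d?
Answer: -31733/10266 + 4*I*sqrt(835) ≈ -3.0911 + 115.59*I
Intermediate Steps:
m = 4*I*sqrt(835) (m = sqrt(-13360) = 4*I*sqrt(835) ≈ 115.59*I)
Z(d) = 1
-31733/10266 + m/Z(186) = -31733/10266 + (4*I*sqrt(835))/1 = -31733*1/10266 + (4*I*sqrt(835))*1 = -31733/10266 + 4*I*sqrt(835)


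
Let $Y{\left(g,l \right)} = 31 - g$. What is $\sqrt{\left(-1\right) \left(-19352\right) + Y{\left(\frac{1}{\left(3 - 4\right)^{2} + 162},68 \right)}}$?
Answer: $\frac{2 \sqrt{128746691}}{163} \approx 139.22$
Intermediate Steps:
$\sqrt{\left(-1\right) \left(-19352\right) + Y{\left(\frac{1}{\left(3 - 4\right)^{2} + 162},68 \right)}} = \sqrt{\left(-1\right) \left(-19352\right) + \left(31 - \frac{1}{\left(3 - 4\right)^{2} + 162}\right)} = \sqrt{19352 + \left(31 - \frac{1}{\left(-1\right)^{2} + 162}\right)} = \sqrt{19352 + \left(31 - \frac{1}{1 + 162}\right)} = \sqrt{19352 + \left(31 - \frac{1}{163}\right)} = \sqrt{19352 + \frac{5052}{163}} = \sqrt{\frac{3159428}{163}} = \frac{2 \sqrt{128746691}}{163}$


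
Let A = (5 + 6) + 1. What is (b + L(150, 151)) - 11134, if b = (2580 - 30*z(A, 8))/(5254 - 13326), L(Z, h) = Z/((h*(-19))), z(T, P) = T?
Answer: -64463769023/5789642 ≈ -11134.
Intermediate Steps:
A = 12 (A = 11 + 1 = 12)
L(Z, h) = -Z/(19*h) (L(Z, h) = Z/((-19*h)) = Z*(-1/(19*h)) = -Z/(19*h))
b = -555/2018 (b = (2580 - 30*12)/(5254 - 13326) = (2580 - 360)/(-8072) = 2220*(-1/8072) = -555/2018 ≈ -0.27502)
(b + L(150, 151)) - 11134 = (-555/2018 - 1/19*150/151) - 11134 = (-555/2018 - 1/19*150*1/151) - 11134 = (-555/2018 - 150/2869) - 11134 = -1894995/5789642 - 11134 = -64463769023/5789642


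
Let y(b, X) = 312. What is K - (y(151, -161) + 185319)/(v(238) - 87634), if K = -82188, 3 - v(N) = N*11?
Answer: -2472399727/30083 ≈ -82186.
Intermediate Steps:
v(N) = 3 - 11*N (v(N) = 3 - N*11 = 3 - 11*N)
K - (y(151, -161) + 185319)/(v(238) - 87634) = -82188 - (312 + 185319)/((3 - 11*238) - 87634) = -82188 - 185631/((3 - 2618) - 87634) = -82188 - 185631/(-2615 - 87634) = -82188 - 185631/(-90249) = -82188 - 185631*(-1)/90249 = -82188 - 1*(-61877/30083) = -82188 + 61877/30083 = -2472399727/30083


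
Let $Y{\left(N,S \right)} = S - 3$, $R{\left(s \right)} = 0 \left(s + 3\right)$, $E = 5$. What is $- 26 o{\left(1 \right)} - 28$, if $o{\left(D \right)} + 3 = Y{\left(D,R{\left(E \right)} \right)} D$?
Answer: $128$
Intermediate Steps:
$R{\left(s \right)} = 0$ ($R{\left(s \right)} = 0 \left(3 + s\right) = 0$)
$Y{\left(N,S \right)} = -3 + S$
$o{\left(D \right)} = -3 - 3 D$ ($o{\left(D \right)} = -3 + \left(-3 + 0\right) D = -3 - 3 D$)
$- 26 o{\left(1 \right)} - 28 = - 26 \left(-3 - 3\right) - 28 = \left(-26\right) \left(-6\right) - 28 = 156 - 28 = 128$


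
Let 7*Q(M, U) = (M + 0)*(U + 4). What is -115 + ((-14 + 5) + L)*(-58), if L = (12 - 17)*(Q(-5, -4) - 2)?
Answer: -173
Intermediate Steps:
Q(M, U) = M*(4 + U)/7 (Q(M, U) = ((M + 0)*(U + 4))/7 = (M*(4 + U))/7 = M*(4 + U)/7)
L = 10 (L = (12 - 17)*((⅐)*(-5)*(4 - 4) - 2) = -5*((⅐)*(-5)*0 - 2) = -5*(0 - 2) = -5*(-2) = 10)
-115 + ((-14 + 5) + L)*(-58) = -115 + ((-14 + 5) + 10)*(-58) = -115 + (-9 + 10)*(-58) = -115 + 1*(-58) = -115 - 58 = -173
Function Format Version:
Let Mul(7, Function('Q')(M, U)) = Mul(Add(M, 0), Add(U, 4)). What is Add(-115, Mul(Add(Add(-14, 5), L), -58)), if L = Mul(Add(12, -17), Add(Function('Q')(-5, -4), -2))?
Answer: -173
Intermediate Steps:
Function('Q')(M, U) = Mul(Rational(1, 7), M, Add(4, U)) (Function('Q')(M, U) = Mul(Rational(1, 7), Mul(Add(M, 0), Add(U, 4))) = Mul(Rational(1, 7), Mul(M, Add(4, U))) = Mul(Rational(1, 7), M, Add(4, U)))
L = 10 (L = Mul(Add(12, -17), Add(Mul(Rational(1, 7), -5, Add(4, -4)), -2)) = Mul(-5, Add(Mul(Rational(1, 7), -5, 0), -2)) = Mul(-5, Add(0, -2)) = Mul(-5, -2) = 10)
Add(-115, Mul(Add(Add(-14, 5), L), -58)) = Add(-115, Mul(Add(Add(-14, 5), 10), -58)) = Add(-115, Mul(Add(-9, 10), -58)) = Add(-115, Mul(1, -58)) = Add(-115, -58) = -173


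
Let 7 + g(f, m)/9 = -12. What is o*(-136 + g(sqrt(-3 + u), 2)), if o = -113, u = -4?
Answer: 34691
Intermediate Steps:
g(f, m) = -171 (g(f, m) = -63 + 9*(-12) = -63 - 108 = -171)
o*(-136 + g(sqrt(-3 + u), 2)) = -113*(-136 - 171) = -113*(-307) = 34691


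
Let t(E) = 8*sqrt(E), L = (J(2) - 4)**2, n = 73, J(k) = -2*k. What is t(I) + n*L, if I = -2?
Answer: 4672 + 8*I*sqrt(2) ≈ 4672.0 + 11.314*I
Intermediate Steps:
L = 64 (L = (-2*2 - 4)**2 = (-4 - 4)**2 = (-8)**2 = 64)
t(I) + n*L = 8*sqrt(-2) + 73*64 = 8*(I*sqrt(2)) + 4672 = 8*I*sqrt(2) + 4672 = 4672 + 8*I*sqrt(2)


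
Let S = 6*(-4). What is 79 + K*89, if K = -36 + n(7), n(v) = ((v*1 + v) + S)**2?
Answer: 5775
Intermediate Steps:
S = -24
n(v) = (-24 + 2*v)**2 (n(v) = ((v*1 + v) - 24)**2 = ((v + v) - 24)**2 = (2*v - 24)**2 = (-24 + 2*v)**2)
K = 64 (K = -36 + 4*(-12 + 7)**2 = -36 + 4*(-5)**2 = -36 + 4*25 = -36 + 100 = 64)
79 + K*89 = 79 + 64*89 = 79 + 5696 = 5775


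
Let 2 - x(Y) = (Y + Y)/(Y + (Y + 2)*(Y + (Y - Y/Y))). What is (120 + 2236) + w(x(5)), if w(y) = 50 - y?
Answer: 81741/34 ≈ 2404.1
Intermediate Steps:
x(Y) = 2 - 2*Y/(Y + (-1 + 2*Y)*(2 + Y)) (x(Y) = 2 - (Y + Y)/(Y + (Y + 2)*(Y + (Y - Y/Y))) = 2 - 2*Y/(Y + (2 + Y)*(Y + (Y - 1*1))) = 2 - 2*Y/(Y + (2 + Y)*(Y + (Y - 1))) = 2 - 2*Y/(Y + (2 + Y)*(Y + (-1 + Y))) = 2 - 2*Y/(Y + (2 + Y)*(-1 + 2*Y)) = 2 - 2*Y/(Y + (-1 + 2*Y)*(2 + Y)))
(120 + 2236) + w(x(5)) = (120 + 2236) + (50 - (-2 + 2*5**2 + 3*5)/(-1 + 5**2 + 2*5)) = 2356 + (50 - (-2 + 2*25 + 15)/(-1 + 25 + 10)) = 2356 + (50 - (-2 + 50 + 15)/34) = 2356 + (50 - 63/34) = 2356 + 1637/34 = 81741/34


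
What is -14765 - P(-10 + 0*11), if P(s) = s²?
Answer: -14865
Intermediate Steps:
-14765 - P(-10 + 0*11) = -14765 - (-10 + 0*11)² = -14765 - (-10 + 0)² = -14765 - 1*(-10)² = -14765 - 1*100 = -14765 - 100 = -14865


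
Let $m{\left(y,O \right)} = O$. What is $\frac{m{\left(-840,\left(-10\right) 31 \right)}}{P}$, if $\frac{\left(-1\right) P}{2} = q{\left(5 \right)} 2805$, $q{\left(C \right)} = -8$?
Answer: $- \frac{31}{4488} \approx -0.0069073$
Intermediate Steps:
$P = 44880$ ($P = - 2 \left(\left(-8\right) 2805\right) = \left(-2\right) \left(-22440\right) = 44880$)
$\frac{m{\left(-840,\left(-10\right) 31 \right)}}{P} = \frac{\left(-10\right) 31}{44880} = \left(-310\right) \frac{1}{44880} = - \frac{31}{4488}$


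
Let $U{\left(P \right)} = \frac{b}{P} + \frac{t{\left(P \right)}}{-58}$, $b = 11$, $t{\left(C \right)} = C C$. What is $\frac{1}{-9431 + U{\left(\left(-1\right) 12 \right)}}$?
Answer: $- \frac{348}{3283171} \approx -0.000106$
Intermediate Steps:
$t{\left(C \right)} = C^{2}$
$U{\left(P \right)} = \frac{11}{P} - \frac{P^{2}}{58}$ ($U{\left(P \right)} = \frac{11}{P} + \frac{P^{2}}{-58} = \frac{11}{P} + P^{2} \left(- \frac{1}{58}\right) = \frac{11}{P} - \frac{P^{2}}{58}$)
$\frac{1}{-9431 + U{\left(\left(-1\right) 12 \right)}} = \frac{1}{-9431 + \frac{638 - \left(\left(-1\right) 12\right)^{3}}{58 \left(\left(-1\right) 12\right)}} = \frac{1}{-9431 + \frac{638 - \left(-12\right)^{3}}{58 \left(-12\right)}} = \frac{1}{-9431 + \frac{1}{58} \left(- \frac{1}{12}\right) \left(638 - -1728\right)} = \frac{1}{-9431 + \frac{1}{58} \left(- \frac{1}{12}\right) \left(638 + 1728\right)} = \frac{1}{-9431 + \frac{1}{58} \left(- \frac{1}{12}\right) 2366} = \frac{1}{-9431 - \frac{1183}{348}} = \frac{1}{- \frac{3283171}{348}} = - \frac{348}{3283171}$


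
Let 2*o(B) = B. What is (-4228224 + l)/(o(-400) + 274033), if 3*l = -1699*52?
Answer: -12773020/821499 ≈ -15.548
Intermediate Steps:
o(B) = B/2
l = -88348/3 (l = (-1699*52)/3 = (⅓)*(-88348) = -88348/3 ≈ -29449.)
(-4228224 + l)/(o(-400) + 274033) = (-4228224 - 88348/3)/((½)*(-400) + 274033) = -12773020/(3*(-200 + 274033)) = -12773020/3/273833 = -12773020/3*1/273833 = -12773020/821499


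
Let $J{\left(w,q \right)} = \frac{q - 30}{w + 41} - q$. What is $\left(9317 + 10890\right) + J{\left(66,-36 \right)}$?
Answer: $\frac{2165935}{107} \approx 20242.0$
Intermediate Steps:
$J{\left(w,q \right)} = - q + \frac{-30 + q}{41 + w}$ ($J{\left(w,q \right)} = \frac{-30 + q}{41 + w} - q = - q + \frac{-30 + q}{41 + w}$)
$\left(9317 + 10890\right) + J{\left(66,-36 \right)} = \left(9317 + 10890\right) + \frac{-30 - -1440 - \left(-36\right) 66}{41 + 66} = 20207 + \frac{-30 + 1440 + 2376}{107} = 20207 + \frac{1}{107} \cdot 3786 = 20207 + \frac{3786}{107} = \frac{2165935}{107}$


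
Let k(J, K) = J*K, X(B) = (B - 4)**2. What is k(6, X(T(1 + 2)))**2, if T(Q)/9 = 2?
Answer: 1382976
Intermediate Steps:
T(Q) = 18 (T(Q) = 9*2 = 18)
X(B) = (-4 + B)**2
k(6, X(T(1 + 2)))**2 = (6*(-4 + 18)**2)**2 = (6*14**2)**2 = (6*196)**2 = 1176**2 = 1382976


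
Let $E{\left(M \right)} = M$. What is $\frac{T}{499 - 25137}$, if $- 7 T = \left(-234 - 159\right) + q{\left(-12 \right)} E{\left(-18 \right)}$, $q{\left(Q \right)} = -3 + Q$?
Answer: $- \frac{123}{172466} \approx -0.00071318$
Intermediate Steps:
$T = \frac{123}{7}$ ($T = - \frac{\left(-234 - 159\right) + \left(-3 - 12\right) \left(-18\right)}{7} = - \frac{-393 - -270}{7} = - \frac{-393 + 270}{7} = \left(- \frac{1}{7}\right) \left(-123\right) = \frac{123}{7} \approx 17.571$)
$\frac{T}{499 - 25137} = \frac{123}{7 \left(499 - 25137\right)} = \frac{123}{7 \left(-24638\right)} = \frac{123}{7} \left(- \frac{1}{24638}\right) = - \frac{123}{172466}$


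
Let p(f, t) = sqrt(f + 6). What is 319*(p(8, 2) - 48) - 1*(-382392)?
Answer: 367080 + 319*sqrt(14) ≈ 3.6827e+5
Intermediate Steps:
p(f, t) = sqrt(6 + f)
319*(p(8, 2) - 48) - 1*(-382392) = 319*(sqrt(6 + 8) - 48) - 1*(-382392) = 319*(sqrt(14) - 48) + 382392 = 319*(-48 + sqrt(14)) + 382392 = (-15312 + 319*sqrt(14)) + 382392 = 367080 + 319*sqrt(14)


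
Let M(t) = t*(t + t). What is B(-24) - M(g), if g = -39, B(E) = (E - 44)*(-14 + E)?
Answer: -458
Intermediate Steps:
B(E) = (-44 + E)*(-14 + E)
M(t) = 2*t² (M(t) = t*(2*t) = 2*t²)
B(-24) - M(g) = (616 + (-24)² - 58*(-24)) - 2*(-39)² = (616 + 576 + 1392) - 2*1521 = 2584 - 1*3042 = 2584 - 3042 = -458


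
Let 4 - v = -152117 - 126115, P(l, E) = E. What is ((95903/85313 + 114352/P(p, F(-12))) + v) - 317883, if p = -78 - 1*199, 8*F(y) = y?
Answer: -29658350176/255939 ≈ -1.1588e+5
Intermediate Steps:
F(y) = y/8
p = -277 (p = -78 - 199 = -277)
v = 278236 (v = 4 - (-152117 - 126115) = 4 - 1*(-278232) = 4 + 278232 = 278236)
((95903/85313 + 114352/P(p, F(-12))) + v) - 317883 = ((95903/85313 + 114352/(((⅛)*(-12)))) + 278236) - 317883 = ((95903*(1/85313) + 114352/(-3/2)) + 278236) - 317883 = ((95903/85313 + 114352*(-⅔)) + 278236) - 317883 = ((95903/85313 - 228704/3) + 278236) - 317883 = (-19511136643/255939 + 278236) - 317883 = 51700306961/255939 - 317883 = -29658350176/255939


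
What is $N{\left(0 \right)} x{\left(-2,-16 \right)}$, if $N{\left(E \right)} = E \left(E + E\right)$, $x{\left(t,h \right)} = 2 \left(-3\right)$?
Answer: $0$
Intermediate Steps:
$x{\left(t,h \right)} = -6$
$N{\left(E \right)} = 2 E^{2}$ ($N{\left(E \right)} = E 2 E = 2 E^{2}$)
$N{\left(0 \right)} x{\left(-2,-16 \right)} = 2 \cdot 0^{2} \left(-6\right) = 2 \cdot 0 \left(-6\right) = 0 \left(-6\right) = 0$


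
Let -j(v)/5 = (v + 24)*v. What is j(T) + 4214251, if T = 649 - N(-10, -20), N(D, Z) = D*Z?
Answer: 3152366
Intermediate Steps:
T = 449 (T = 649 - (-10)*(-20) = 649 - 1*200 = 649 - 200 = 449)
j(v) = -5*v*(24 + v) (j(v) = -5*(v + 24)*v = -5*(24 + v)*v = -5*v*(24 + v))
j(T) + 4214251 = -5*449*(24 + 449) + 4214251 = -5*449*473 + 4214251 = -1061885 + 4214251 = 3152366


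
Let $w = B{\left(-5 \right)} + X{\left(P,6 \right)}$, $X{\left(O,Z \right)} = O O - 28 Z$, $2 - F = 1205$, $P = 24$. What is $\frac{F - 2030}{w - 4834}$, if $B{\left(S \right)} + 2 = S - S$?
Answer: $\frac{3233}{4428} \approx 0.73013$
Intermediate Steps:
$F = -1203$ ($F = 2 - 1205 = -1203$)
$X{\left(O,Z \right)} = O^{2} - 28 Z$
$B{\left(S \right)} = -2$ ($B{\left(S \right)} = -2 + \left(S - S\right) = -2 + 0 = -2$)
$w = 406$ ($w = -2 + \left(24^{2} - 168\right) = -2 + \left(576 - 168\right) = -2 + 408 = 406$)
$\frac{F - 2030}{w - 4834} = \frac{-1203 - 2030}{406 - 4834} = - \frac{3233}{-4428} = \left(-3233\right) \left(- \frac{1}{4428}\right) = \frac{3233}{4428}$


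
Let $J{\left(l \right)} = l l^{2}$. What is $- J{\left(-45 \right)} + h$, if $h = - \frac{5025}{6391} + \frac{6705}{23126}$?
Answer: $\frac{13468043632755}{147798266} \approx 91125.0$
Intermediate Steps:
$J{\left(l \right)} = l^{3}$
$h = - \frac{73356495}{147798266}$ ($h = \left(-5025\right) \frac{1}{6391} + 6705 \cdot \frac{1}{23126} = - \frac{5025}{6391} + \frac{6705}{23126} = - \frac{73356495}{147798266} \approx -0.49633$)
$- J{\left(-45 \right)} + h = - \left(-45\right)^{3} - \frac{73356495}{147798266} = \left(-1\right) \left(-91125\right) - \frac{73356495}{147798266} = 91125 - \frac{73356495}{147798266} = \frac{13468043632755}{147798266}$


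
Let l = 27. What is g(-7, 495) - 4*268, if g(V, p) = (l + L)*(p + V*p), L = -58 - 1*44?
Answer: 221678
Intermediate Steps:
L = -102 (L = -58 - 44 = -102)
g(V, p) = -75*p - 75*V*p (g(V, p) = (27 - 102)*(p + V*p) = -75*(p + V*p) = -75*p - 75*V*p)
g(-7, 495) - 4*268 = 75*495*(-1 - 1*(-7)) - 4*268 = 75*495*(-1 + 7) - 1*1072 = 75*495*6 - 1072 = 222750 - 1072 = 221678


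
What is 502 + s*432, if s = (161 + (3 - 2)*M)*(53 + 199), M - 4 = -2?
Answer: 17745334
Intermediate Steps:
M = 2 (M = 4 - 2 = 2)
s = 41076 (s = (161 + (3 - 2)*2)*(53 + 199) = (161 + 1*2)*252 = (161 + 2)*252 = 163*252 = 41076)
502 + s*432 = 502 + 41076*432 = 502 + 17744832 = 17745334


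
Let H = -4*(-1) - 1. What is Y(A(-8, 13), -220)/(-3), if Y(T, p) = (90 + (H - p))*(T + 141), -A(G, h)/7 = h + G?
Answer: -33178/3 ≈ -11059.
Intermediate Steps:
H = 3 (H = 4 - 1 = 3)
A(G, h) = -7*G - 7*h (A(G, h) = -7*(h + G) = -7*(G + h) = -7*G - 7*h)
Y(T, p) = (93 - p)*(141 + T) (Y(T, p) = (90 + (3 - p))*(T + 141) = (93 - p)*(141 + T))
Y(A(-8, 13), -220)/(-3) = (13113 - 141*(-220) + 93*(-7*(-8) - 7*13) - 1*(-7*(-8) - 7*13)*(-220))/(-3) = (13113 + 31020 + 93*(56 - 91) - 1*(56 - 91)*(-220))*(-⅓) = (13113 + 31020 + 93*(-35) - 1*(-35)*(-220))*(-⅓) = (13113 + 31020 - 3255 - 7700)*(-⅓) = 33178*(-⅓) = -33178/3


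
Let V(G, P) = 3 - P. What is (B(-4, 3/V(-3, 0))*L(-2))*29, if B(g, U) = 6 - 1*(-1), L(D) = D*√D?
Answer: -406*I*√2 ≈ -574.17*I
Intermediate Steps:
L(D) = D^(3/2)
B(g, U) = 7 (B(g, U) = 6 + 1 = 7)
(B(-4, 3/V(-3, 0))*L(-2))*29 = (7*(-2)^(3/2))*29 = (7*(-2*I*√2))*29 = -14*I*√2*29 = -406*I*√2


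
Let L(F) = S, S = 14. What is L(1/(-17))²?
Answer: 196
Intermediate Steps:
L(F) = 14
L(1/(-17))² = 14² = 196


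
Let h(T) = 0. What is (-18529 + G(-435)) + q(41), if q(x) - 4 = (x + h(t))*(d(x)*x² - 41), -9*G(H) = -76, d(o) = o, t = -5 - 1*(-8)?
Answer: 25250071/9 ≈ 2.8056e+6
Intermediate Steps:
t = 3 (t = -5 + 8 = 3)
G(H) = 76/9 (G(H) = -⅑*(-76) = 76/9)
q(x) = 4 + x*(-41 + x³) (q(x) = 4 + (x + 0)*(x*x² - 41) = 4 + x*(x³ - 41) = 4 + x*(-41 + x³))
(-18529 + G(-435)) + q(41) = (-18529 + 76/9) + (4 + 41⁴ - 41*41) = -166685/9 + (4 + 2825761 - 1681) = -166685/9 + 2824084 = 25250071/9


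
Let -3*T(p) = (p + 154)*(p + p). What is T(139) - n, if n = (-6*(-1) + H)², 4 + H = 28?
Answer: -84154/3 ≈ -28051.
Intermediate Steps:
H = 24 (H = -4 + 28 = 24)
T(p) = -2*p*(154 + p)/3 (T(p) = -(p + 154)*(p + p)/3 = -(154 + p)*2*p/3 = -2*p*(154 + p)/3)
n = 900 (n = (-6*(-1) + 24)² = (6 + 24)² = 30² = 900)
T(139) - n = -⅔*139*(154 + 139) - 1*900 = -⅔*139*293 - 900 = -81454/3 - 900 = -84154/3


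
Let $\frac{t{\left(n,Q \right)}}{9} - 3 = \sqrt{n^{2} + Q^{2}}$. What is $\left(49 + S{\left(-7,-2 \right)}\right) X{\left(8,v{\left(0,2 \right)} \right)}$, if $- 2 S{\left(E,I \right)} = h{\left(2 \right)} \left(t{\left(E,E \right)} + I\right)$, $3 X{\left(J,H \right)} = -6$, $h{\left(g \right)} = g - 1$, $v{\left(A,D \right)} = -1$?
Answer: $-73 + 63 \sqrt{2} \approx 16.095$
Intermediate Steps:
$h{\left(g \right)} = -1 + g$
$X{\left(J,H \right)} = -2$ ($X{\left(J,H \right)} = \frac{1}{3} \left(-6\right) = -2$)
$t{\left(n,Q \right)} = 27 + 9 \sqrt{Q^{2} + n^{2}}$ ($t{\left(n,Q \right)} = 27 + 9 \sqrt{n^{2} + Q^{2}} = 27 + 9 \sqrt{Q^{2} + n^{2}}$)
$S{\left(E,I \right)} = - \frac{27}{2} - \frac{I}{2} - \frac{9 \sqrt{2} \sqrt{E^{2}}}{2}$ ($S{\left(E,I \right)} = - \frac{\left(-1 + 2\right) \left(\left(27 + 9 \sqrt{E^{2} + E^{2}}\right) + I\right)}{2} = - \frac{1 \left(\left(27 + 9 \sqrt{2 E^{2}}\right) + I\right)}{2} = - \frac{1 \left(\left(27 + 9 \sqrt{2} \sqrt{E^{2}}\right) + I\right)}{2} = - \frac{1 \left(27 + I + 9 \sqrt{2} \sqrt{E^{2}}\right)}{2} = - \frac{27 + I + 9 \sqrt{2} \sqrt{E^{2}}}{2} = - \frac{27}{2} - \frac{I}{2} - \frac{9 \sqrt{2} \sqrt{E^{2}}}{2}$)
$\left(49 + S{\left(-7,-2 \right)}\right) X{\left(8,v{\left(0,2 \right)} \right)} = \left(49 - \left(\frac{25}{2} + \frac{9 \sqrt{2} \sqrt{\left(-7\right)^{2}}}{2}\right)\right) \left(-2\right) = \left(49 - \left(\frac{25}{2} + \frac{9 \sqrt{2} \sqrt{49}}{2}\right)\right) \left(-2\right) = \left(49 - \left(\frac{25}{2} + \frac{9}{2} \sqrt{2} \cdot 7\right)\right) \left(-2\right) = \left(49 - \left(\frac{25}{2} + \frac{63 \sqrt{2}}{2}\right)\right) \left(-2\right) = \left(\frac{73}{2} - \frac{63 \sqrt{2}}{2}\right) \left(-2\right) = -73 + 63 \sqrt{2}$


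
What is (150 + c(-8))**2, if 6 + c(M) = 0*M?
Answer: 20736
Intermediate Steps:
c(M) = -6 (c(M) = -6 + 0*M = -6 + 0 = -6)
(150 + c(-8))**2 = (150 - 6)**2 = 144**2 = 20736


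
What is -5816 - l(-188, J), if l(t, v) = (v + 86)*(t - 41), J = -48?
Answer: 2886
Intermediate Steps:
l(t, v) = (-41 + t)*(86 + v) (l(t, v) = (86 + v)*(-41 + t) = (-41 + t)*(86 + v))
-5816 - l(-188, J) = -5816 - (-3526 - 41*(-48) + 86*(-188) - 188*(-48)) = -5816 - (-3526 + 1968 - 16168 + 9024) = -5816 - 1*(-8702) = -5816 + 8702 = 2886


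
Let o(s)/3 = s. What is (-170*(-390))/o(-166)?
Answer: -11050/83 ≈ -133.13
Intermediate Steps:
o(s) = 3*s
(-170*(-390))/o(-166) = (-170*(-390))/((3*(-166))) = 66300/(-498) = 66300*(-1/498) = -11050/83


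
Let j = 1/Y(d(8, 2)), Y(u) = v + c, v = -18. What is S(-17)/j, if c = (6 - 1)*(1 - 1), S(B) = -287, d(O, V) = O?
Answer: 5166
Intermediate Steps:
c = 0 (c = 5*0 = 0)
Y(u) = -18 (Y(u) = -18 + 0 = -18)
j = -1/18 (j = 1/(-18) = -1/18 ≈ -0.055556)
S(-17)/j = -287/(-1/18) = -287*(-18) = 5166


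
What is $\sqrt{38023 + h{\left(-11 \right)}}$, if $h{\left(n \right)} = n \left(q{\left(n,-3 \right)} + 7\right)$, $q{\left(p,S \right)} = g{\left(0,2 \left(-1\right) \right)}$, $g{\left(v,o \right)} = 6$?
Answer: $2 \sqrt{9470} \approx 194.63$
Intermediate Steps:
$q{\left(p,S \right)} = 6$
$h{\left(n \right)} = 13 n$ ($h{\left(n \right)} = n \left(6 + 7\right) = n 13 = 13 n$)
$\sqrt{38023 + h{\left(-11 \right)}} = \sqrt{38023 + 13 \left(-11\right)} = \sqrt{38023 - 143} = \sqrt{37880} = 2 \sqrt{9470}$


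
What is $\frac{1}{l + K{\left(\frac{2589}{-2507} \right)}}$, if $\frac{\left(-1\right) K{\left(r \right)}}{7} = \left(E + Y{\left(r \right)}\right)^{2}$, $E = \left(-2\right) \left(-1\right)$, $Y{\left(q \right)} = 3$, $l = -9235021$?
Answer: $- \frac{1}{9235196} \approx -1.0828 \cdot 10^{-7}$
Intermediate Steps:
$E = 2$
$K{\left(r \right)} = -175$ ($K{\left(r \right)} = - 7 \left(2 + 3\right)^{2} = - 7 \cdot 5^{2} = \left(-7\right) 25 = -175$)
$\frac{1}{l + K{\left(\frac{2589}{-2507} \right)}} = \frac{1}{-9235021 - 175} = \frac{1}{-9235196} = - \frac{1}{9235196}$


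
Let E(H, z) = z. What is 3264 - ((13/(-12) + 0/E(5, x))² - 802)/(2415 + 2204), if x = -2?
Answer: 2171119223/665136 ≈ 3264.2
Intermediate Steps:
3264 - ((13/(-12) + 0/E(5, x))² - 802)/(2415 + 2204) = 3264 - ((13/(-12) + 0/(-2))² - 802)/(2415 + 2204) = 3264 - ((13*(-1/12) + 0*(-½))² - 802)/4619 = 3264 - ((-13/12 + 0)² - 802)/4619 = 3264 - ((-13/12)² - 802)/4619 = 3264 - (169/144 - 802)/4619 = 3264 - (-115319)/(144*4619) = 3264 - 1*(-115319/665136) = 3264 + 115319/665136 = 2171119223/665136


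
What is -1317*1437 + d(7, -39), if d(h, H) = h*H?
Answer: -1892802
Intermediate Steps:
d(h, H) = H*h
-1317*1437 + d(7, -39) = -1317*1437 - 39*7 = -1892529 - 273 = -1892802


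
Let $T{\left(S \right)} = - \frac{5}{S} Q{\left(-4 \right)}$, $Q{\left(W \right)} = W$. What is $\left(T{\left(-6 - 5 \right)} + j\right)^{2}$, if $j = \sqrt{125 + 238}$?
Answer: $\frac{44323}{121} - 40 \sqrt{3} \approx 297.02$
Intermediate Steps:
$j = 11 \sqrt{3}$ ($j = \sqrt{363} = 11 \sqrt{3} \approx 19.053$)
$T{\left(S \right)} = \frac{20}{S}$ ($T{\left(S \right)} = - \frac{5}{S} \left(-4\right) = \frac{20}{S}$)
$\left(T{\left(-6 - 5 \right)} + j\right)^{2} = \left(\frac{20}{-6 - 5} + 11 \sqrt{3}\right)^{2} = \left(\frac{20}{-11} + 11 \sqrt{3}\right)^{2} = \left(20 \left(- \frac{1}{11}\right) + 11 \sqrt{3}\right)^{2} = \left(- \frac{20}{11} + 11 \sqrt{3}\right)^{2}$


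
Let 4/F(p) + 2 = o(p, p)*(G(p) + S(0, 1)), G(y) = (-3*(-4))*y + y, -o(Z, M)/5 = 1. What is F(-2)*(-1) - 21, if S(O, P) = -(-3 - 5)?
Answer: -463/22 ≈ -21.045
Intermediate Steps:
o(Z, M) = -5 (o(Z, M) = -5*1 = -5)
G(y) = 13*y (G(y) = 12*y + y = 13*y)
S(O, P) = 8 (S(O, P) = -1*(-8) = 8)
F(p) = 4/(-42 - 65*p) (F(p) = 4/(-2 - 5*(13*p + 8)) = 4/(-2 - 5*(8 + 13*p)) = 4/(-2 + (-40 - 65*p)) = 4/(-42 - 65*p))
F(-2)*(-1) - 21 = (4/(-42 - 65*(-2)))*(-1) - 21 = (4/(-42 + 130))*(-1) - 21 = (4/88)*(-1) - 21 = (4*(1/88))*(-1) - 21 = (1/22)*(-1) - 21 = -1/22 - 21 = -463/22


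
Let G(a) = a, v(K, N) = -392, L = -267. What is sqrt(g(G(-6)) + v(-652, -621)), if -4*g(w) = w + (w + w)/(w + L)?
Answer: 3*I*sqrt(1437254)/182 ≈ 19.761*I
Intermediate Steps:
g(w) = -w/4 - w/(2*(-267 + w)) (g(w) = -(w + (w + w)/(w - 267))/4 = -(w + (2*w)/(-267 + w))/4 = -(w + 2*w/(-267 + w))/4 = -w/4 - w/(2*(-267 + w)))
sqrt(g(G(-6)) + v(-652, -621)) = sqrt((1/4)*(-6)*(265 - 1*(-6))/(-267 - 6) - 392) = sqrt((1/4)*(-6)*(265 + 6)/(-273) - 392) = sqrt((1/4)*(-6)*(-1/273)*271 - 392) = sqrt(271/182 - 392) = sqrt(-71073/182) = 3*I*sqrt(1437254)/182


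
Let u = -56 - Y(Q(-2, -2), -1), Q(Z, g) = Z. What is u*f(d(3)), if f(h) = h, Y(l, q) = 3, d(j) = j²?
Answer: -531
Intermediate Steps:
u = -59 (u = -56 - 1*3 = -56 - 3 = -59)
u*f(d(3)) = -59*3² = -59*9 = -531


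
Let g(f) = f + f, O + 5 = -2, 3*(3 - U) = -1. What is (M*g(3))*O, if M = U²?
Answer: -1400/3 ≈ -466.67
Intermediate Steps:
U = 10/3 (U = 3 - ⅓*(-1) = 3 + ⅓ = 10/3 ≈ 3.3333)
O = -7 (O = -5 - 2 = -7)
g(f) = 2*f
M = 100/9 (M = (10/3)² = 100/9 ≈ 11.111)
(M*g(3))*O = (100*(2*3)/9)*(-7) = ((100/9)*6)*(-7) = (200/3)*(-7) = -1400/3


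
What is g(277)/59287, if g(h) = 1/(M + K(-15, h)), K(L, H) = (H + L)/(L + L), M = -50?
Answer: -15/52231847 ≈ -2.8718e-7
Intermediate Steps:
K(L, H) = (H + L)/(2*L) (K(L, H) = (H + L)/((2*L)) = (H + L)*(1/(2*L)) = (H + L)/(2*L))
g(h) = 1/(-99/2 - h/30) (g(h) = 1/(-50 + (½)*(h - 15)/(-15)) = 1/(-50 + (½)*(-1/15)*(-15 + h)) = 1/(-50 + (½ - h/30)) = 1/(-99/2 - h/30))
g(277)/59287 = (30/(-1485 - 1*277))/59287 = (30/(-1485 - 277))*(1/59287) = (30/(-1762))*(1/59287) = (30*(-1/1762))*(1/59287) = -15/881*1/59287 = -15/52231847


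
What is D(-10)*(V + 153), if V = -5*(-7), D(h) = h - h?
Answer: 0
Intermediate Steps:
D(h) = 0
V = 35
D(-10)*(V + 153) = 0*(35 + 153) = 0*188 = 0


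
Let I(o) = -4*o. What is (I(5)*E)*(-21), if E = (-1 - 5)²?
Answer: 15120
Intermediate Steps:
E = 36 (E = (-6)² = 36)
(I(5)*E)*(-21) = (-4*5*36)*(-21) = -20*36*(-21) = -720*(-21) = 15120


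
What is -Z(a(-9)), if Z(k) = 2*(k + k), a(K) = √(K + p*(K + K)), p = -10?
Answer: -12*√19 ≈ -52.307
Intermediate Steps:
a(K) = √19*√(-K) (a(K) = √(K - 10*(K + K)) = √(K - 20*K) = √(-19*K) = √19*√(-K))
Z(k) = 4*k (Z(k) = 2*(2*k) = 4*k)
-Z(a(-9)) = -4*√19*√(-1*(-9)) = -4*√19*√9 = -4*√19*3 = -4*3*√19 = -12*√19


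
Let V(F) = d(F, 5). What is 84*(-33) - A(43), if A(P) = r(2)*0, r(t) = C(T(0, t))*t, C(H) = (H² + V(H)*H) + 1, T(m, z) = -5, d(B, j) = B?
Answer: -2772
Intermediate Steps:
V(F) = F
C(H) = 1 + 2*H² (C(H) = (H² + H*H) + 1 = (H² + H²) + 1 = 2*H² + 1 = 1 + 2*H²)
r(t) = 51*t (r(t) = (1 + 2*(-5)²)*t = (1 + 2*25)*t = (1 + 50)*t = 51*t)
A(P) = 0 (A(P) = (51*2)*0 = 102*0 = 0)
84*(-33) - A(43) = 84*(-33) - 1*0 = -2772 + 0 = -2772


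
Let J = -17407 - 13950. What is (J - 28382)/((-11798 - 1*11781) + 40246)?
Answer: -59739/16667 ≈ -3.5843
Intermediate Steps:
J = -31357
(J - 28382)/((-11798 - 1*11781) + 40246) = (-31357 - 28382)/((-11798 - 1*11781) + 40246) = -59739/((-11798 - 11781) + 40246) = -59739/(-23579 + 40246) = -59739/16667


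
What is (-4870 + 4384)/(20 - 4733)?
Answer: 162/1571 ≈ 0.10312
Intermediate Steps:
(-4870 + 4384)/(20 - 4733) = -486/(-4713) = -486*(-1/4713) = 162/1571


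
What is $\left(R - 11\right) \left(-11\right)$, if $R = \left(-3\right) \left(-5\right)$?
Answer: $-44$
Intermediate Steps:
$R = 15$
$\left(R - 11\right) \left(-11\right) = \left(15 - 11\right) \left(-11\right) = 4 \left(-11\right) = -44$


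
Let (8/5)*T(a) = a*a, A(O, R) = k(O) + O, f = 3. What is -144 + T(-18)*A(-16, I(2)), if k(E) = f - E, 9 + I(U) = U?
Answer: 927/2 ≈ 463.50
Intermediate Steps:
I(U) = -9 + U
k(E) = 3 - E
A(O, R) = 3 (A(O, R) = (3 - O) + O = 3)
T(a) = 5*a²/8 (T(a) = 5*(a*a)/8 = 5*a²/8)
-144 + T(-18)*A(-16, I(2)) = -144 + ((5/8)*(-18)²)*3 = -144 + ((5/8)*324)*3 = -144 + (405/2)*3 = -144 + 1215/2 = 927/2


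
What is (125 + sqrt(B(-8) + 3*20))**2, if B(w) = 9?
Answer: (125 + sqrt(69))**2 ≈ 17771.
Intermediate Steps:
(125 + sqrt(B(-8) + 3*20))**2 = (125 + sqrt(9 + 3*20))**2 = (125 + sqrt(9 + 60))**2 = (125 + sqrt(69))**2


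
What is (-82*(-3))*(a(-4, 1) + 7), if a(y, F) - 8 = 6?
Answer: 5166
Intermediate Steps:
a(y, F) = 14 (a(y, F) = 8 + 6 = 14)
(-82*(-3))*(a(-4, 1) + 7) = (-82*(-3))*(14 + 7) = 246*21 = 5166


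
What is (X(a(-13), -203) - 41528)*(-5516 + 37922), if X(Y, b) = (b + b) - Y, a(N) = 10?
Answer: -1359237264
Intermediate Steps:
X(Y, b) = -Y + 2*b (X(Y, b) = 2*b - Y = -Y + 2*b)
(X(a(-13), -203) - 41528)*(-5516 + 37922) = ((-1*10 + 2*(-203)) - 41528)*(-5516 + 37922) = ((-10 - 406) - 41528)*32406 = (-416 - 41528)*32406 = -41944*32406 = -1359237264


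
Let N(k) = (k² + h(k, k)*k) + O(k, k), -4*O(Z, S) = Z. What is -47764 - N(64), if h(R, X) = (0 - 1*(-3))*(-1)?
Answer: -51652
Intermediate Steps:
O(Z, S) = -Z/4
h(R, X) = -3 (h(R, X) = (0 + 3)*(-1) = 3*(-1) = -3)
N(k) = k² - 13*k/4 (N(k) = (k² - 3*k) - k/4 = k² - 13*k/4)
-47764 - N(64) = -47764 - 64*(-13 + 4*64)/4 = -47764 - 64*(-13 + 256)/4 = -47764 - 64*243/4 = -47764 - 1*3888 = -47764 - 3888 = -51652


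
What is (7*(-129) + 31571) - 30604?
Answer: 64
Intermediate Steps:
(7*(-129) + 31571) - 30604 = (-903 + 31571) - 30604 = 30668 - 30604 = 64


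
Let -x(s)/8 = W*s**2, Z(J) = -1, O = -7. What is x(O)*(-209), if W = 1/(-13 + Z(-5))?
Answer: -5852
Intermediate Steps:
W = -1/14 (W = 1/(-13 - 1) = 1/(-14) = -1/14 ≈ -0.071429)
x(s) = 4*s**2/7 (x(s) = -(-4)*s**2/7 = 4*s**2/7)
x(O)*(-209) = ((4/7)*(-7)**2)*(-209) = ((4/7)*49)*(-209) = 28*(-209) = -5852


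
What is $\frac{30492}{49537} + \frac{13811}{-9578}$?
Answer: $- \frac{392103131}{474465386} \approx -0.82641$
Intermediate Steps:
$\frac{30492}{49537} + \frac{13811}{-9578} = 30492 \cdot \frac{1}{49537} + 13811 \left(- \frac{1}{9578}\right) = \frac{30492}{49537} - \frac{13811}{9578} = - \frac{392103131}{474465386}$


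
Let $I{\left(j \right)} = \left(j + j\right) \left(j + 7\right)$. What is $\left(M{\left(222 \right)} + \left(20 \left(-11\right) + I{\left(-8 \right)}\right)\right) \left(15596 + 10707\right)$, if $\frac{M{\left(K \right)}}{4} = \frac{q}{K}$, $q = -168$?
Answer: $- \frac{201480980}{37} \approx -5.4454 \cdot 10^{6}$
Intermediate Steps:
$M{\left(K \right)} = - \frac{672}{K}$ ($M{\left(K \right)} = 4 \left(- \frac{168}{K}\right) = - \frac{672}{K}$)
$I{\left(j \right)} = 2 j \left(7 + j\right)$
$\left(M{\left(222 \right)} + \left(20 \left(-11\right) + I{\left(-8 \right)}\right)\right) \left(15596 + 10707\right) = \left(- \frac{672}{222} + \left(20 \left(-11\right) + 2 \left(-8\right) \left(7 - 8\right)\right)\right) \left(15596 + 10707\right) = \left(\left(-672\right) \frac{1}{222} - \left(220 + 16 \left(-1\right)\right)\right) 26303 = \left(- \frac{112}{37} + \left(-220 + 16\right)\right) 26303 = \left(- \frac{112}{37} - 204\right) 26303 = \left(- \frac{7660}{37}\right) 26303 = - \frac{201480980}{37}$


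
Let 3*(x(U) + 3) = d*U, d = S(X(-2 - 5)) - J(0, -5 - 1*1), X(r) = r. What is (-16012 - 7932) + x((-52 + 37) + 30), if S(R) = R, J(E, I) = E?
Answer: -23982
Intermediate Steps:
d = -7 (d = (-2 - 5) - 1*0 = -7 + 0 = -7)
x(U) = -3 - 7*U/3 (x(U) = -3 + (-7*U)/3 = -3 - 7*U/3)
(-16012 - 7932) + x((-52 + 37) + 30) = (-16012 - 7932) + (-3 - 7*((-52 + 37) + 30)/3) = -23944 + (-3 - 7*(-15 + 30)/3) = -23944 + (-3 - 7/3*15) = -23944 + (-3 - 35) = -23944 - 38 = -23982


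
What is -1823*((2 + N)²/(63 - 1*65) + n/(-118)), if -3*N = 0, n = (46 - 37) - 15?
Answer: 209645/59 ≈ 3553.3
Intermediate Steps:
n = -6 (n = 9 - 15 = -6)
N = 0 (N = -⅓*0 = 0)
-1823*((2 + N)²/(63 - 1*65) + n/(-118)) = -1823*((2 + 0)²/(63 - 1*65) - 6/(-118)) = -1823*(2²/(63 - 65) - 6*(-1/118)) = -1823*(4/(-2) + 3/59) = -1823*(4*(-½) + 3/59) = -1823*(-2 + 3/59) = -1823*(-115/59) = 209645/59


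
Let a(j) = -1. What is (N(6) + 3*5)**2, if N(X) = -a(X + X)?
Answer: 256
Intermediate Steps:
N(X) = 1 (N(X) = -1*(-1) = 1)
(N(6) + 3*5)**2 = (1 + 3*5)**2 = (1 + 15)**2 = 16**2 = 256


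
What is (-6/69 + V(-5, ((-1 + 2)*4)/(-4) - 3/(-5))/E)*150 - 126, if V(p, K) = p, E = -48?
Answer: -22709/184 ≈ -123.42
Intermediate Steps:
(-6/69 + V(-5, ((-1 + 2)*4)/(-4) - 3/(-5))/E)*150 - 126 = (-6/69 - 5/(-48))*150 - 126 = (-6*1/69 - 5*(-1/48))*150 - 126 = (-2/23 + 5/48)*150 - 126 = (19/1104)*150 - 126 = 475/184 - 126 = -22709/184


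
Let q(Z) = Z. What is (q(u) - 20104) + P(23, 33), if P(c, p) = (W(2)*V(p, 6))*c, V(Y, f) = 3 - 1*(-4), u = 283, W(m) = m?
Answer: -19499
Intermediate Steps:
V(Y, f) = 7 (V(Y, f) = 3 + 4 = 7)
P(c, p) = 14*c (P(c, p) = (2*7)*c = 14*c)
(q(u) - 20104) + P(23, 33) = (283 - 20104) + 14*23 = -19821 + 322 = -19499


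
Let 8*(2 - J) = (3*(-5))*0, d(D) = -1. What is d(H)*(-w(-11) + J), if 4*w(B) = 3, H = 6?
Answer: -5/4 ≈ -1.2500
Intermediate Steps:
w(B) = 3/4 (w(B) = (1/4)*3 = 3/4)
J = 2 (J = 2 - 3*(-5)*0/8 = 2 - (-15)*0/8 = 2 - 1/8*0 = 2 + 0 = 2)
d(H)*(-w(-11) + J) = -(-1*3/4 + 2) = -(-3/4 + 2) = -1*5/4 = -5/4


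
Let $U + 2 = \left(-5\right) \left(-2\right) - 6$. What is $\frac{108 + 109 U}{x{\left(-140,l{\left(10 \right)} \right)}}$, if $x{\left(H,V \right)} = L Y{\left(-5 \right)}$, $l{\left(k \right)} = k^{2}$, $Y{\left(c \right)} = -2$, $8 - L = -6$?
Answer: $- \frac{163}{14} \approx -11.643$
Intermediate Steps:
$L = 14$ ($L = 8 - -6 = 8 + 6 = 14$)
$U = 2$ ($U = -2 - -4 = -2 + \left(10 - 6\right) = -2 + 4 = 2$)
$x{\left(H,V \right)} = -28$ ($x{\left(H,V \right)} = 14 \left(-2\right) = -28$)
$\frac{108 + 109 U}{x{\left(-140,l{\left(10 \right)} \right)}} = \frac{108 + 109 \cdot 2}{-28} = \left(108 + 218\right) \left(- \frac{1}{28}\right) = 326 \left(- \frac{1}{28}\right) = - \frac{163}{14}$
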